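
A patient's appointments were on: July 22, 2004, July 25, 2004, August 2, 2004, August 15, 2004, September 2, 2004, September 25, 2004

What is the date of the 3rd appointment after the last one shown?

January 2, 2005

Gaps: 3, 8, 13, 18, 23 days — each gap is 5 larger than the previous one.
Next gap: 28 days. September 25, 2004 + 28 days = October 23, 2004.
Next gap: 33 days. October 23, 2004 + 33 days = November 25, 2004.
Next gap: 38 days. November 25, 2004 + 38 days = January 2, 2005.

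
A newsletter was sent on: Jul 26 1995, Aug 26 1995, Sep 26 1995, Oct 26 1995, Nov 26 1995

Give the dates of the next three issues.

Dec 26 1995, Jan 26 1996, Feb 26 1996

The day-of-month is always 26 (31, 31, 30, 31 days between events).
So this recurs on the 26th of each month.
Next: December 1995 → Dec 26 1995.
Next: January 1996 → Jan 26 1996.
Next: February 1996 → Feb 26 1996.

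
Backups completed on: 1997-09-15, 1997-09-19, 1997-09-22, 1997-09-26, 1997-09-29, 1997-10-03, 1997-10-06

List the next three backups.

The gap pattern 4, 3, 4, 3, 4, 3 repeats every 2 events.
These are the Mondays and Fridays of each week.
Next Friday: 1997-10-10.
The following Monday is 1997-10-13.
The following Friday is 1997-10-17.

1997-10-10, 1997-10-13, 1997-10-17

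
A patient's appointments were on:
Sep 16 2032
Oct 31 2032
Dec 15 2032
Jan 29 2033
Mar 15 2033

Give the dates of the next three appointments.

Gaps between consecutive events: 45, 45, 45, 45 days — a constant 45-day interval.
Mar 15 2033 + 45 days = Apr 29 2033.
Apr 29 2033 + 45 days = Jun 13 2033.
Jun 13 2033 + 45 days = Jul 28 2033.

Apr 29 2033, Jun 13 2033, Jul 28 2033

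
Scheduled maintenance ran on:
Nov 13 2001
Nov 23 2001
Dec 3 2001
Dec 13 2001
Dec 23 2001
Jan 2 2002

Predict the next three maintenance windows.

The spacing is 10, 10, 10, 10, 10 days — always 10 days.
Jan 2 2002 + 10 days = Jan 12 2002.
Jan 12 2002 + 10 days = Jan 22 2002.
Jan 22 2002 + 10 days = Feb 1 2002.

Jan 12 2002, Jan 22 2002, Feb 1 2002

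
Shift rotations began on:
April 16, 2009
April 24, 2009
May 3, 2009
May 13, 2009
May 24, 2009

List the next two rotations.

Gaps: 8, 9, 10, 11 days — each gap is 1 larger than the previous one.
Next gap: 12 days. May 24, 2009 + 12 days = June 5, 2009.
Next gap: 13 days. June 5, 2009 + 13 days = June 18, 2009.

June 5, 2009; June 18, 2009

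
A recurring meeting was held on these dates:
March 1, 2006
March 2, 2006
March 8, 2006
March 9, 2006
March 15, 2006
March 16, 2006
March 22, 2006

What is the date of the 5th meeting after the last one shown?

April 6, 2006

The gap pattern 1, 6, 1, 6, 1, 6 repeats every 2 events.
These are the Wednesdays and Thursdays of each week.
Next Thursday: March 23, 2006.
The following Wednesday is March 29, 2006.
Next Thursday: March 30, 2006.
The following Wednesday is April 5, 2006.
The following Thursday is April 6, 2006.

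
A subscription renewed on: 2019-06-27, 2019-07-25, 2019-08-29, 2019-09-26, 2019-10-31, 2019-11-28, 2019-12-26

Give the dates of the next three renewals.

Every date is a Thursday; gaps 28, 35, 28, 35, 28, 28 days.
Each is the last Thursday of its month (at least one falls on the 29th or later, ruling out '4th Thursday').
Last Thursday of January 2020: 2020-01-30.
Last Thursday of February 2020: 2020-02-27.
Last Thursday of March 2020: 2020-03-26.

2020-01-30, 2020-02-27, 2020-03-26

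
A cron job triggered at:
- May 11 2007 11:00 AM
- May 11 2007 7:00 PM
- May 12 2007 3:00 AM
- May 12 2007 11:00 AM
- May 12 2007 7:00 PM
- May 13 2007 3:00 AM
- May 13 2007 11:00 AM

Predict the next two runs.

May 13 2007 7:00 PM, May 14 2007 3:00 AM

The interval is a steady 8 hours (8, 8, 8, 8, 8, 8).
May 13 2007 11:00 AM + 8 h = May 13 2007 7:00 PM.
May 13 2007 7:00 PM + 8 h = May 14 2007 3:00 AM.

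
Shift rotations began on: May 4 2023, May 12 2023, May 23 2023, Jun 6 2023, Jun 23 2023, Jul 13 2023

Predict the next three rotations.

Aug 5 2023, Aug 31 2023, Sep 29 2023

Intervals are 8, 11, 14, 17, 20 days — an arithmetic progression with common difference 3.
Next gap: 23 days. Jul 13 2023 + 23 days = Aug 5 2023.
Next gap: 26 days. Aug 5 2023 + 26 days = Aug 31 2023.
Next gap: 29 days. Aug 31 2023 + 29 days = Sep 29 2023.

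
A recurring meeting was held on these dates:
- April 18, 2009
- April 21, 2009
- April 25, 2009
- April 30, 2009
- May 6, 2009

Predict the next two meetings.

The spacing grows by 1 each time: 3, 4, 5, 6 days.
Next gap: 7 days. May 6, 2009 + 7 days = May 13, 2009.
Next gap: 8 days. May 13, 2009 + 8 days = May 21, 2009.

May 13, 2009; May 21, 2009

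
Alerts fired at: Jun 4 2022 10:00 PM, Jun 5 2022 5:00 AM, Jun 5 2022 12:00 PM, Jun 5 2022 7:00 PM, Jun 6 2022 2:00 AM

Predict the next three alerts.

Gaps: 7, 7, 7, 7 hours — each event is 7 hours after the previous one.
Jun 6 2022 2:00 AM + 7 h = Jun 6 2022 9:00 AM.
Jun 6 2022 9:00 AM + 7 h = Jun 6 2022 4:00 PM.
Jun 6 2022 4:00 PM + 7 h = Jun 6 2022 11:00 PM.

Jun 6 2022 9:00 AM, Jun 6 2022 4:00 PM, Jun 6 2022 11:00 PM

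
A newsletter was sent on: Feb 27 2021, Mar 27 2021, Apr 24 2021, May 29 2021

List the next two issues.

Jun 26 2021, Jul 31 2021

These are Saturdays with 28, 28, 35-day gaps.
Each is the final Saturday of its month — May 29 2021 is past the 28th, so '4th Saturday' doesn't fit.
June 2021 ends with Saturday Jun 26 2021.
Last Saturday of July 2021: Jul 31 2021.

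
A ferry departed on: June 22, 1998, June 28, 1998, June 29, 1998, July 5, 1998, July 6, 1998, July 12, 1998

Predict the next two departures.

Gaps: 6, 1, 6, 1, 6 days — not constant, but cyclic with period 2.
The events fall on every Monday and Sunday.
The following Monday is July 13, 1998.
Next Sunday: July 19, 1998.

July 13, 1998; July 19, 1998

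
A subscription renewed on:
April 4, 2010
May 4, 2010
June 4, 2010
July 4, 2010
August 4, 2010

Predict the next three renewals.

September 4, 2010; October 4, 2010; November 4, 2010

Each date is the 4th; the gaps (30, 31, 30, 31) track the month lengths.
The rule is the 4th of each month.
September 2010: September 4, 2010.
October 2010: October 4, 2010.
November 2010: November 4, 2010.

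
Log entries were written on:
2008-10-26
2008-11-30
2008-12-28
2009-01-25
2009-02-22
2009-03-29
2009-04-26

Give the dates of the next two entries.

These are Sundays with 35, 28, 28, 28, 35, 28-day gaps.
Each is the final Sunday of its month — 2008-11-30 is past the 28th, so '4th Sunday' doesn't fit.
Last Sunday of May 2009: 2009-05-31.
Last Sunday of June 2009: 2009-06-28.

2009-05-31, 2009-06-28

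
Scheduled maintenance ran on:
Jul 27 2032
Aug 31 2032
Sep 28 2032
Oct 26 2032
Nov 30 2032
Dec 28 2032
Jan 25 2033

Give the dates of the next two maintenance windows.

All Tuesdays; the gaps (35, 28, 28, 35, 28, 28) vary with month length.
This is the last Tuesday of each month.
February 2033 ends with Tuesday Feb 22 2033.
March 2033 ends with Tuesday Mar 29 2033.

Feb 22 2033, Mar 29 2033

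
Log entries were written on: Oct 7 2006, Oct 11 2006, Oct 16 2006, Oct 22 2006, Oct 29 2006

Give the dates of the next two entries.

Nov 6 2006, Nov 15 2006

Gaps: 4, 5, 6, 7 days — each gap is 1 larger than the previous one.
Next gap: 8 days. Oct 29 2006 + 8 days = Nov 6 2006.
Next gap: 9 days. Nov 6 2006 + 9 days = Nov 15 2006.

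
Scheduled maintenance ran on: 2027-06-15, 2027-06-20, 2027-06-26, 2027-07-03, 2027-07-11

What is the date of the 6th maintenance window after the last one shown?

2027-09-18

The spacing grows by 1 each time: 5, 6, 7, 8 days.
Next gap: 9 days. 2027-07-11 + 9 days = 2027-07-20.
Next gap: 10 days. 2027-07-20 + 10 days = 2027-07-30.
Next gap: 11 days. 2027-07-30 + 11 days = 2027-08-10.
Next gap: 12 days. 2027-08-10 + 12 days = 2027-08-22.
Next gap: 13 days. 2027-08-22 + 13 days = 2027-09-04.
Next gap: 14 days. 2027-09-04 + 14 days = 2027-09-18.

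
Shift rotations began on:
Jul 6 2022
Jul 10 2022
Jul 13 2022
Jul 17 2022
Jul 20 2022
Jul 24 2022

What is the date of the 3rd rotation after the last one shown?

The gap pattern 4, 3, 4, 3, 4 repeats every 2 events.
These are the Wednesdays and Sundays of each week.
The following Wednesday is Jul 27 2022.
The following Sunday is Jul 31 2022.
Next Wednesday: Aug 3 2022.

Aug 3 2022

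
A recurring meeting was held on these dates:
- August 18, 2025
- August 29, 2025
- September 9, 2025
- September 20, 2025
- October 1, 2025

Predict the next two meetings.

October 12, 2025; October 23, 2025

Every event comes 11 days after the last (11, 11, 11, 11).
October 1, 2025 + 11 days = October 12, 2025.
October 12, 2025 + 11 days = October 23, 2025.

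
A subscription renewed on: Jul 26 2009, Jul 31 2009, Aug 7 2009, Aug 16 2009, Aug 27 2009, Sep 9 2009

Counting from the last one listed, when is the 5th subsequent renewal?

Dec 13 2009

Gaps: 5, 7, 9, 11, 13 days — each gap is 2 larger than the previous one.
Next gap: 15 days. Sep 9 2009 + 15 days = Sep 24 2009.
Next gap: 17 days. Sep 24 2009 + 17 days = Oct 11 2009.
Next gap: 19 days. Oct 11 2009 + 19 days = Oct 30 2009.
Next gap: 21 days. Oct 30 2009 + 21 days = Nov 20 2009.
Next gap: 23 days. Nov 20 2009 + 23 days = Dec 13 2009.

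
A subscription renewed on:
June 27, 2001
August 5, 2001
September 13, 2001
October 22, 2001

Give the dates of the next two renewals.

November 30, 2001; January 8, 2002

Gaps between consecutive events: 39, 39, 39 days — a constant 39-day interval.
October 22, 2001 + 39 days = November 30, 2001.
November 30, 2001 + 39 days = January 8, 2002.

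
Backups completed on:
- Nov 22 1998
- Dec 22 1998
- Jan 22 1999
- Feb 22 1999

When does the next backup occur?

Mar 22 1999

Gaps: 30, 31, 31 days — not constant. Every event is on the 22nd of the month.
Pattern: the 22nd of each month.
Next: March 1999 → Mar 22 1999.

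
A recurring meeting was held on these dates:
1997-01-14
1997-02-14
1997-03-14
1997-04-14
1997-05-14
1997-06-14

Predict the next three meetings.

1997-07-14, 1997-08-14, 1997-09-14

Each date is the 14th; the gaps (31, 28, 31, 30, 31) track the month lengths.
The rule is the 14th of each month.
July 1997: 1997-07-14.
Next: August 1997 → 1997-08-14.
September 1997: 1997-09-14.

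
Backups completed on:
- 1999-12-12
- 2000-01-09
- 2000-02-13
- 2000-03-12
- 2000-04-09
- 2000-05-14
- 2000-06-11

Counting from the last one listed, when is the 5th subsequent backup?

2000-11-12

These are Sundays at 28- or 35-day spacing (28, 35, 28, 28, 35, 28).
The pattern: 2nd Sunday of the month.
July 2000 — 2nd Sunday is 2000-07-09.
2nd Sunday of August 2000: 2000-08-13.
2nd Sunday of September 2000: 2000-09-10.
2nd Sunday of October 2000: 2000-10-08.
2nd Sunday of November 2000: 2000-11-12.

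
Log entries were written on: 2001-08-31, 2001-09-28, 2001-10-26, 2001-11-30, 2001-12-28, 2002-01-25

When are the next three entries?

Every date is a Friday; gaps 28, 28, 35, 28, 28 days.
Each is the last Friday of its month (at least one falls on the 29th or later, ruling out '4th Friday').
February 2002 ends with Friday 2002-02-22.
March 2002 ends with Friday 2002-03-29.
Last Friday of April 2002: 2002-04-26.

2002-02-22, 2002-03-29, 2002-04-26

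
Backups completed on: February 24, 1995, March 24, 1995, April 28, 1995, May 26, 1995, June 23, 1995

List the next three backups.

July 28, 1995; August 25, 1995; September 22, 1995

All dates are Fridays, 28, 35, 28, 28 days apart.
Specifically, the 4th Friday of each month.
4th Friday of July 1995: July 28, 1995.
4th Friday of August 1995: August 25, 1995.
September 1995 — 4th Friday is September 22, 1995.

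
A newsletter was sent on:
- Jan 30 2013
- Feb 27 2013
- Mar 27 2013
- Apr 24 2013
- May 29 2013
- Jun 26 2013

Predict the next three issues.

These are Wednesdays with 28, 28, 28, 35, 28-day gaps.
Each is the final Wednesday of its month — Jan 30 2013 is past the 28th, so '4th Wednesday' doesn't fit.
Last Wednesday of July 2013: Jul 31 2013.
August 2013 ends with Wednesday Aug 28 2013.
September 2013 ends with Wednesday Sep 25 2013.

Jul 31 2013, Aug 28 2013, Sep 25 2013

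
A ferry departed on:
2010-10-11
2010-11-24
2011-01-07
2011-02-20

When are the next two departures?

2011-04-05, 2011-05-19

Every event comes 44 days after the last (44, 44, 44).
2011-02-20 + 44 days = 2011-04-05.
2011-04-05 + 44 days = 2011-05-19.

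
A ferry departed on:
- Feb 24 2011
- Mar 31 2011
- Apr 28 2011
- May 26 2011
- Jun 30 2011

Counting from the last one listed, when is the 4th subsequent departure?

Oct 27 2011

These are Thursdays with 35, 28, 28, 35-day gaps.
Each is the final Thursday of its month — Mar 31 2011 is past the 28th, so '4th Thursday' doesn't fit.
Last Thursday of July 2011: Jul 28 2011.
August 2011 ends with Thursday Aug 25 2011.
Last Thursday of September 2011: Sep 29 2011.
October 2011 ends with Thursday Oct 27 2011.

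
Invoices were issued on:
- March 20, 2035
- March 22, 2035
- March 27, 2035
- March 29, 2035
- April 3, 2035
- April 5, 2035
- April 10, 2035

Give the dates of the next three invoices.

The gap pattern 2, 5, 2, 5, 2, 5 repeats every 2 events.
These are the Tuesdays and Thursdays of each week.
Next Thursday: April 12, 2035.
Next Tuesday: April 17, 2035.
The following Thursday is April 19, 2035.

April 12, 2035; April 17, 2035; April 19, 2035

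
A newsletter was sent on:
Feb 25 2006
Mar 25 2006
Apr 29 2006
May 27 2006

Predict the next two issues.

Jun 24 2006, Jul 29 2006

These are Saturdays with 28, 35, 28-day gaps.
Each is the final Saturday of its month — Apr 29 2006 is past the 28th, so '4th Saturday' doesn't fit.
June 2006 ends with Saturday Jun 24 2006.
July 2006 ends with Saturday Jul 29 2006.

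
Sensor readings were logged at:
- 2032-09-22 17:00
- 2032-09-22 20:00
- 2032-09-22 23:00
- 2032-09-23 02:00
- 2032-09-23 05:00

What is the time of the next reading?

2032-09-23 08:00

The interval is a steady 3 hours (3, 3, 3, 3).
2032-09-23 05:00 + 3 h = 2032-09-23 08:00.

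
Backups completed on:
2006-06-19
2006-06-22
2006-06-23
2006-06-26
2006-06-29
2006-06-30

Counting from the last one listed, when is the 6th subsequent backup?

2006-07-14

Gaps: 3, 1, 3, 3, 1 days — not constant, but cyclic with period 3.
The events fall on every Monday, Thursday and Friday.
The following Monday is 2006-07-03.
Next Thursday: 2006-07-06.
Next Friday: 2006-07-07.
Next Monday: 2006-07-10.
The following Thursday is 2006-07-13.
Next Friday: 2006-07-14.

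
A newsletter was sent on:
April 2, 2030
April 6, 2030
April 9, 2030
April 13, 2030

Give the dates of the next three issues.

The gap pattern 4, 3, 4 repeats every 2 events.
These are the Tuesdays and Saturdays of each week.
Next Tuesday: April 16, 2030.
The following Saturday is April 20, 2030.
The following Tuesday is April 23, 2030.

April 16, 2030; April 20, 2030; April 23, 2030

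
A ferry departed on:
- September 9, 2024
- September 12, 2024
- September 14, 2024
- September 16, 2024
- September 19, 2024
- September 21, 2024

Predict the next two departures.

September 23, 2024; September 26, 2024

Every event lands on a Monday or Thursday or Saturday (gaps cycle 3, 2, 2, 3, 2).
So the schedule is: every Monday, Thursday and Saturday.
Next Monday: September 23, 2024.
Next Thursday: September 26, 2024.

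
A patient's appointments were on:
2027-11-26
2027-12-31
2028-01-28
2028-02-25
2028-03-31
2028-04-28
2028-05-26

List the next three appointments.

2028-06-30, 2028-07-28, 2028-08-25

All Fridays; the gaps (35, 28, 28, 35, 28, 28) vary with month length.
This is the last Friday of each month.
Last Friday of June 2028: 2028-06-30.
July 2028 ends with Friday 2028-07-28.
August 2028 ends with Friday 2028-08-25.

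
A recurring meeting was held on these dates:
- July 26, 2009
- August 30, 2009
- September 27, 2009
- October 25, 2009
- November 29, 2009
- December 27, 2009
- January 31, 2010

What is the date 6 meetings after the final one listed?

July 25, 2010

These are Sundays with 35, 28, 28, 35, 28, 35-day gaps.
Each is the final Sunday of its month — August 30, 2009 is past the 28th, so '4th Sunday' doesn't fit.
February 2010 ends with Sunday February 28, 2010.
March 2010 ends with Sunday March 28, 2010.
April 2010 ends with Sunday April 25, 2010.
Last Sunday of May 2010: May 30, 2010.
Last Sunday of June 2010: June 27, 2010.
July 2010 ends with Sunday July 25, 2010.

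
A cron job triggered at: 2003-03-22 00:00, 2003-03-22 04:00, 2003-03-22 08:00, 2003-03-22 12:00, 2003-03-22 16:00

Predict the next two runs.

Spacing: 4, 4, 4, 4 h — constant 4 h.
2003-03-22 16:00 + 4 h = 2003-03-22 20:00.
2003-03-22 20:00 + 4 h = 2003-03-23 00:00.

2003-03-22 20:00, 2003-03-23 00:00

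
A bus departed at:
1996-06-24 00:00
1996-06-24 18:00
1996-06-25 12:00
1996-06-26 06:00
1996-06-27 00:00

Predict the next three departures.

Gaps: 18, 18, 18, 18 hours — each event is 18 hours after the previous one.
1996-06-27 00:00 + 18 h = 1996-06-27 18:00.
1996-06-27 18:00 + 18 h = 1996-06-28 12:00.
1996-06-28 12:00 + 18 h = 1996-06-29 06:00.

1996-06-27 18:00, 1996-06-28 12:00, 1996-06-29 06:00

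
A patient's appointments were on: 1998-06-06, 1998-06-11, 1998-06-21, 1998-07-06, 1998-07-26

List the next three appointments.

1998-08-20, 1998-09-19, 1998-10-24

Intervals are 5, 10, 15, 20 days — an arithmetic progression with common difference 5.
Next gap: 25 days. 1998-07-26 + 25 days = 1998-08-20.
Next gap: 30 days. 1998-08-20 + 30 days = 1998-09-19.
Next gap: 35 days. 1998-09-19 + 35 days = 1998-10-24.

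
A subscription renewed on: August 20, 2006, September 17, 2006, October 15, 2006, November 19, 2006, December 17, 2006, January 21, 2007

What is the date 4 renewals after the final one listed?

Gaps: 28, 28, 35, 28, 35 days — a mix of 28 and 35. Every date is a Sunday.
Each is the 3rd Sunday of its month.
February 2007 — 3rd Sunday is February 18, 2007.
March 2007 — 3rd Sunday is March 18, 2007.
3rd Sunday of April 2007: April 15, 2007.
May 2007 — 3rd Sunday is May 20, 2007.

May 20, 2007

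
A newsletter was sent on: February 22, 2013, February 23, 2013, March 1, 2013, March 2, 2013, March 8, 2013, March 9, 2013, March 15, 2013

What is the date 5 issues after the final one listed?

March 30, 2013

Gaps: 1, 6, 1, 6, 1, 6 days — not constant, but cyclic with period 2.
The events fall on every Friday and Saturday.
Next Saturday: March 16, 2013.
The following Friday is March 22, 2013.
Next Saturday: March 23, 2013.
Next Friday: March 29, 2013.
The following Saturday is March 30, 2013.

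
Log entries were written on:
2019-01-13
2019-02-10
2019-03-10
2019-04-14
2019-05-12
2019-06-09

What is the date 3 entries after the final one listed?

2019-09-08

These are Sundays at 28- or 35-day spacing (28, 28, 35, 28, 28).
The pattern: 2nd Sunday of the month.
July 2019 — 2nd Sunday is 2019-07-14.
August 2019 — 2nd Sunday is 2019-08-11.
September 2019 — 2nd Sunday is 2019-09-08.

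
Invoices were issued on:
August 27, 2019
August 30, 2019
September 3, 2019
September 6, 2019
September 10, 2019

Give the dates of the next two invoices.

September 13, 2019; September 17, 2019

The gap pattern 3, 4, 3, 4 repeats every 2 events.
These are the Tuesdays and Fridays of each week.
The following Friday is September 13, 2019.
The following Tuesday is September 17, 2019.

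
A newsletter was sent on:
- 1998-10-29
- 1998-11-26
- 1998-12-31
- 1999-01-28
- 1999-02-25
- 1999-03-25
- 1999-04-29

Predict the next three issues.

1999-05-27, 1999-06-24, 1999-07-29

These are Thursdays with 28, 35, 28, 28, 28, 35-day gaps.
Each is the final Thursday of its month — 1998-10-29 is past the 28th, so '4th Thursday' doesn't fit.
May 1999 ends with Thursday 1999-05-27.
June 1999 ends with Thursday 1999-06-24.
July 1999 ends with Thursday 1999-07-29.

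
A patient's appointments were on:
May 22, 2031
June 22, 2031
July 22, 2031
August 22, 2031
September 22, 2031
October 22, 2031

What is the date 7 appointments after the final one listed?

Each date is the 22nd; the gaps (31, 30, 31, 31, 30) track the month lengths.
The rule is the 22nd of each month.
November 2031: November 22, 2031.
December 2031: December 22, 2031.
January 2032: January 22, 2032.
Next: February 2032 → February 22, 2032.
Next: March 2032 → March 22, 2032.
April 2032: April 22, 2032.
Next: May 2032 → May 22, 2032.

May 22, 2032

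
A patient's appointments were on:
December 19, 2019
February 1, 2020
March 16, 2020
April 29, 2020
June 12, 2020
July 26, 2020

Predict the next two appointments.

September 8, 2020; October 22, 2020

The spacing is 44, 44, 44, 44, 44 days — always 44 days.
July 26, 2020 + 44 days = September 8, 2020.
September 8, 2020 + 44 days = October 22, 2020.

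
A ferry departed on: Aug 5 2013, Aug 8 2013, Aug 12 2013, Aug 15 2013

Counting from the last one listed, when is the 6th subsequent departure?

Gaps: 3, 4, 3 days — not constant, but cyclic with period 2.
The events fall on every Monday and Thursday.
The following Monday is Aug 19 2013.
The following Thursday is Aug 22 2013.
Next Monday: Aug 26 2013.
Next Thursday: Aug 29 2013.
The following Monday is Sep 2 2013.
The following Thursday is Sep 5 2013.

Sep 5 2013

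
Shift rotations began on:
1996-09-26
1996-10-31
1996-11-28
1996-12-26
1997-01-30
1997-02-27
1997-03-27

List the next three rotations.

1997-04-24, 1997-05-29, 1997-06-26

These are Thursdays with 35, 28, 28, 35, 28, 28-day gaps.
Each is the final Thursday of its month — 1996-10-31 is past the 28th, so '4th Thursday' doesn't fit.
April 1997 ends with Thursday 1997-04-24.
May 1997 ends with Thursday 1997-05-29.
June 1997 ends with Thursday 1997-06-26.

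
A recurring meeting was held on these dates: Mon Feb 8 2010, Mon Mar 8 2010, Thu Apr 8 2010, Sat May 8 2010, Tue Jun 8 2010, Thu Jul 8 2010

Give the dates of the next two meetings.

Sun Aug 8 2010, Wed Sep 8 2010

The day-of-month is always 8 (28, 31, 30, 31, 30 days between events).
So this recurs on the 8th of each month.
August 2010: Sun Aug 8 2010.
Next: September 2010 → Wed Sep 8 2010.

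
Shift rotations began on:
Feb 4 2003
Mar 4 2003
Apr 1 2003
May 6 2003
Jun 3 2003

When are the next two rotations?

Jul 1 2003, Aug 5 2003

All dates are Tuesdays, 28, 28, 35, 28 days apart.
Specifically, the 1st Tuesday of each month.
July 2003 — 1st Tuesday is Jul 1 2003.
August 2003 — 1st Tuesday is Aug 5 2003.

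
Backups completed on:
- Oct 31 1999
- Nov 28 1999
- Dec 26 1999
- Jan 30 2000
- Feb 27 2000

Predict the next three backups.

Every date is a Sunday; gaps 28, 28, 35, 28 days.
Each is the last Sunday of its month (at least one falls on the 29th or later, ruling out '4th Sunday').
March 2000 ends with Sunday Mar 26 2000.
April 2000 ends with Sunday Apr 30 2000.
May 2000 ends with Sunday May 28 2000.

Mar 26 2000, Apr 30 2000, May 28 2000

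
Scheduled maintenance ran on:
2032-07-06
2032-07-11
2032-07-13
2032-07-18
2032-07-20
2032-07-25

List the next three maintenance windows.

Every event lands on a Tuesday or Sunday (gaps cycle 5, 2, 5, 2, 5).
So the schedule is: every Tuesday and Sunday.
Next Tuesday: 2032-07-27.
Next Sunday: 2032-08-01.
The following Tuesday is 2032-08-03.

2032-07-27, 2032-08-01, 2032-08-03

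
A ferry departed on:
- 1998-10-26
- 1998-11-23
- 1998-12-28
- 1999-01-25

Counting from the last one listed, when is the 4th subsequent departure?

1999-05-24

These are Mondays at 28- or 35-day spacing (28, 35, 28).
The pattern: 4th Monday of the month.
4th Monday of February 1999: 1999-02-22.
4th Monday of March 1999: 1999-03-22.
April 1999 — 4th Monday is 1999-04-26.
4th Monday of May 1999: 1999-05-24.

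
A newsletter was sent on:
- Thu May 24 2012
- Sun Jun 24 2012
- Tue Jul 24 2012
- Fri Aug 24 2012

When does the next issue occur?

Mon Sep 24 2012

The day-of-month is always 24 (31, 30, 31 days between events).
So this recurs on the 24th of each month.
September 2012: Mon Sep 24 2012.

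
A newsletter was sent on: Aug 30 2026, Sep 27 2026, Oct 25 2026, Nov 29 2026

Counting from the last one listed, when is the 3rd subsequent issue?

Feb 28 2027

These are Sundays with 28, 28, 35-day gaps.
Each is the final Sunday of its month — Aug 30 2026 is past the 28th, so '4th Sunday' doesn't fit.
December 2026 ends with Sunday Dec 27 2026.
Last Sunday of January 2027: Jan 31 2027.
February 2027 ends with Sunday Feb 28 2027.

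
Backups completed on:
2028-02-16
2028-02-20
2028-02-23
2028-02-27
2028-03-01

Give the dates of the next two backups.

Every event lands on a Wednesday or Sunday (gaps cycle 4, 3, 4, 3).
So the schedule is: every Wednesday and Sunday.
The following Sunday is 2028-03-05.
The following Wednesday is 2028-03-08.

2028-03-05, 2028-03-08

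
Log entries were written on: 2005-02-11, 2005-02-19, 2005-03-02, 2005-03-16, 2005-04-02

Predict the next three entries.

The spacing grows by 3 each time: 8, 11, 14, 17 days.
Next gap: 20 days. 2005-04-02 + 20 days = 2005-04-22.
Next gap: 23 days. 2005-04-22 + 23 days = 2005-05-15.
Next gap: 26 days. 2005-05-15 + 26 days = 2005-06-10.

2005-04-22, 2005-05-15, 2005-06-10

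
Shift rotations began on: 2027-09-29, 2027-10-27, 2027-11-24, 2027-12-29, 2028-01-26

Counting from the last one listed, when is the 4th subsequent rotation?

2028-05-31

These are Wednesdays with 28, 28, 35, 28-day gaps.
Each is the final Wednesday of its month — 2027-09-29 is past the 28th, so '4th Wednesday' doesn't fit.
Last Wednesday of February 2028: 2028-02-23.
March 2028 ends with Wednesday 2028-03-29.
April 2028 ends with Wednesday 2028-04-26.
Last Wednesday of May 2028: 2028-05-31.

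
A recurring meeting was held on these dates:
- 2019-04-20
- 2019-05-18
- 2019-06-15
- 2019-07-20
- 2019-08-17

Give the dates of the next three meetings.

2019-09-21, 2019-10-19, 2019-11-16

These are Saturdays at 28- or 35-day spacing (28, 28, 35, 28).
The pattern: 3rd Saturday of the month.
September 2019 — 3rd Saturday is 2019-09-21.
October 2019 — 3rd Saturday is 2019-10-19.
3rd Saturday of November 2019: 2019-11-16.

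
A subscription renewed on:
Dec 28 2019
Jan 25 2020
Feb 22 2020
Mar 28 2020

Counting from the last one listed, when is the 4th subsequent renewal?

Jul 25 2020

Gaps: 28, 28, 35 days — a mix of 28 and 35. Every date is a Saturday.
Each is the 4th Saturday of its month.
4th Saturday of April 2020: Apr 25 2020.
4th Saturday of May 2020: May 23 2020.
4th Saturday of June 2020: Jun 27 2020.
4th Saturday of July 2020: Jul 25 2020.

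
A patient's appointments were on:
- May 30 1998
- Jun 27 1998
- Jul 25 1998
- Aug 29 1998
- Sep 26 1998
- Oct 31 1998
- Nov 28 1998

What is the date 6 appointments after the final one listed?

Every date is a Saturday; gaps 28, 28, 35, 28, 35, 28 days.
Each is the last Saturday of its month (at least one falls on the 29th or later, ruling out '4th Saturday').
Last Saturday of December 1998: Dec 26 1998.
Last Saturday of January 1999: Jan 30 1999.
Last Saturday of February 1999: Feb 27 1999.
March 1999 ends with Saturday Mar 27 1999.
April 1999 ends with Saturday Apr 24 1999.
May 1999 ends with Saturday May 29 1999.

May 29 1999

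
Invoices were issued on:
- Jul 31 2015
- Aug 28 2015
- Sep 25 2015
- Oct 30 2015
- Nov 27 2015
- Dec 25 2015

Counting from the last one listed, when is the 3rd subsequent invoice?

These are Fridays with 28, 28, 35, 28, 28-day gaps.
Each is the final Friday of its month — Jul 31 2015 is past the 28th, so '4th Friday' doesn't fit.
Last Friday of January 2016: Jan 29 2016.
Last Friday of February 2016: Feb 26 2016.
Last Friday of March 2016: Mar 25 2016.

Mar 25 2016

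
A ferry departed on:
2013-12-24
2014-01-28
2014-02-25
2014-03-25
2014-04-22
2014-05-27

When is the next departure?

All dates are Tuesdays, 35, 28, 28, 28, 35 days apart.
Specifically, the 4th Tuesday of each month.
June 2014 — 4th Tuesday is 2014-06-24.

2014-06-24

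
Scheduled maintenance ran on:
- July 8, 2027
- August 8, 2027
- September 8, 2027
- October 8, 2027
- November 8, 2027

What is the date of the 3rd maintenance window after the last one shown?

Each date is the 8th; the gaps (31, 31, 30, 31) track the month lengths.
The rule is the 8th of each month.
Next: December 2027 → December 8, 2027.
Next: January 2028 → January 8, 2028.
Next: February 2028 → February 8, 2028.

February 8, 2028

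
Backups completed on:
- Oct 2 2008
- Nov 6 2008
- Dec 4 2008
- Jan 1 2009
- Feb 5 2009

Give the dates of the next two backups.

These are Thursdays at 28- or 35-day spacing (35, 28, 28, 35).
The pattern: 1st Thursday of the month.
1st Thursday of March 2009: Mar 5 2009.
April 2009 — 1st Thursday is Apr 2 2009.

Mar 5 2009, Apr 2 2009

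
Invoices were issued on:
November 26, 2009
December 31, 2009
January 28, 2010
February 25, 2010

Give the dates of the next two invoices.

March 25, 2010; April 29, 2010

These are Thursdays with 35, 28, 28-day gaps.
Each is the final Thursday of its month — December 31, 2009 is past the 28th, so '4th Thursday' doesn't fit.
March 2010 ends with Thursday March 25, 2010.
April 2010 ends with Thursday April 29, 2010.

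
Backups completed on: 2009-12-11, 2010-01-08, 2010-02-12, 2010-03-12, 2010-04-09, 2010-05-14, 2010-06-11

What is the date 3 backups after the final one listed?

Gaps: 28, 35, 28, 28, 35, 28 days — a mix of 28 and 35. Every date is a Friday.
Each is the 2nd Friday of its month.
2nd Friday of July 2010: 2010-07-09.
August 2010 — 2nd Friday is 2010-08-13.
September 2010 — 2nd Friday is 2010-09-10.

2010-09-10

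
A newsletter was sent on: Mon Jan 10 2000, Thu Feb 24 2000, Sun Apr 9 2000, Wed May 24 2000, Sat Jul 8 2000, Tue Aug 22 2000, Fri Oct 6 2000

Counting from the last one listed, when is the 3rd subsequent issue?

Sun Feb 18 2001

Every event comes 45 days after the last (45, 45, 45, 45, 45, 45).
Fri Oct 6 2000 + 45 days = Mon Nov 20 2000.
Mon Nov 20 2000 + 45 days = Thu Jan 4 2001.
Thu Jan 4 2001 + 45 days = Sun Feb 18 2001.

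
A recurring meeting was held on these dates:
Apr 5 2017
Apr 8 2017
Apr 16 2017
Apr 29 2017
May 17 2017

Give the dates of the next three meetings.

Jun 9 2017, Jul 7 2017, Aug 9 2017

The spacing grows by 5 each time: 3, 8, 13, 18 days.
Next gap: 23 days. May 17 2017 + 23 days = Jun 9 2017.
Next gap: 28 days. Jun 9 2017 + 28 days = Jul 7 2017.
Next gap: 33 days. Jul 7 2017 + 33 days = Aug 9 2017.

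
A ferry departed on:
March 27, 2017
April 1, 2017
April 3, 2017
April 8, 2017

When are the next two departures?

Every event lands on a Monday or Saturday (gaps cycle 5, 2, 5).
So the schedule is: every Monday and Saturday.
The following Monday is April 10, 2017.
The following Saturday is April 15, 2017.

April 10, 2017; April 15, 2017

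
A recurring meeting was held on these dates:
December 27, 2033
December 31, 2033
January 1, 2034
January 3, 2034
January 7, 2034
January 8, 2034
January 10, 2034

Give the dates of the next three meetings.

January 14, 2034; January 15, 2034; January 17, 2034

Every event lands on a Tuesday or Saturday or Sunday (gaps cycle 4, 1, 2, 4, 1, 2).
So the schedule is: every Tuesday, Saturday and Sunday.
The following Saturday is January 14, 2034.
The following Sunday is January 15, 2034.
The following Tuesday is January 17, 2034.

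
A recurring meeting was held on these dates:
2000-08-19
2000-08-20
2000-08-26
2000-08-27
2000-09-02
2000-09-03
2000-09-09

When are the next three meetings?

Gaps: 1, 6, 1, 6, 1, 6 days — not constant, but cyclic with period 2.
The events fall on every Saturday and Sunday.
The following Sunday is 2000-09-10.
Next Saturday: 2000-09-16.
The following Sunday is 2000-09-17.

2000-09-10, 2000-09-16, 2000-09-17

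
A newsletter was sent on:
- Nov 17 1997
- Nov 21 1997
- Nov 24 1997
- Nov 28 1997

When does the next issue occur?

Dec 1 1997

The gap pattern 4, 3, 4 repeats every 2 events.
These are the Mondays and Fridays of each week.
Next Monday: Dec 1 1997.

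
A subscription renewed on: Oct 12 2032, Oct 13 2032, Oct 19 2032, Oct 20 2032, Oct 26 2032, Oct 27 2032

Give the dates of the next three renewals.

The gap pattern 1, 6, 1, 6, 1 repeats every 2 events.
These are the Tuesdays and Wednesdays of each week.
The following Tuesday is Nov 2 2032.
Next Wednesday: Nov 3 2032.
The following Tuesday is Nov 9 2032.

Nov 2 2032, Nov 3 2032, Nov 9 2032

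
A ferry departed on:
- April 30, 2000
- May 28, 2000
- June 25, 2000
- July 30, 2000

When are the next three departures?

Every date is a Sunday; gaps 28, 28, 35 days.
Each is the last Sunday of its month (at least one falls on the 29th or later, ruling out '4th Sunday').
Last Sunday of August 2000: August 27, 2000.
September 2000 ends with Sunday September 24, 2000.
October 2000 ends with Sunday October 29, 2000.

August 27, 2000; September 24, 2000; October 29, 2000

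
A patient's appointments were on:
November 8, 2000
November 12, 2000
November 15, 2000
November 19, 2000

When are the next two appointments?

November 22, 2000; November 26, 2000

Gaps: 4, 3, 4 days — not constant, but cyclic with period 2.
The events fall on every Wednesday and Sunday.
Next Wednesday: November 22, 2000.
Next Sunday: November 26, 2000.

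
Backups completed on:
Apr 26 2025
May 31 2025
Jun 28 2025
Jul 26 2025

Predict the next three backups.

All Saturdays; the gaps (35, 28, 28) vary with month length.
This is the last Saturday of each month.
Last Saturday of August 2025: Aug 30 2025.
September 2025 ends with Saturday Sep 27 2025.
October 2025 ends with Saturday Oct 25 2025.

Aug 30 2025, Sep 27 2025, Oct 25 2025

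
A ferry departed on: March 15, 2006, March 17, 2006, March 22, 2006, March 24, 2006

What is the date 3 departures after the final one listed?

April 5, 2006

Every event lands on a Wednesday or Friday (gaps cycle 2, 5, 2).
So the schedule is: every Wednesday and Friday.
Next Wednesday: March 29, 2006.
Next Friday: March 31, 2006.
Next Wednesday: April 5, 2006.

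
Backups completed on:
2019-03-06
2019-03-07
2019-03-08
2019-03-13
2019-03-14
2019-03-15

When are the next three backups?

2019-03-20, 2019-03-21, 2019-03-22

The gap pattern 1, 1, 5, 1, 1 repeats every 3 events.
These are the Wednesdays, Thursdays and Fridays of each week.
The following Wednesday is 2019-03-20.
The following Thursday is 2019-03-21.
The following Friday is 2019-03-22.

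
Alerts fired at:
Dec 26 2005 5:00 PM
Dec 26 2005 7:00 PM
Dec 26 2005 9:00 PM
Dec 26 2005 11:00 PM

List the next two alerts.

Dec 27 2005 1:00 AM, Dec 27 2005 3:00 AM

Gaps: 2, 2, 2 hours — each event is 2 hours after the previous one.
Dec 26 2005 11:00 PM + 2 h = Dec 27 2005 1:00 AM.
Dec 27 2005 1:00 AM + 2 h = Dec 27 2005 3:00 AM.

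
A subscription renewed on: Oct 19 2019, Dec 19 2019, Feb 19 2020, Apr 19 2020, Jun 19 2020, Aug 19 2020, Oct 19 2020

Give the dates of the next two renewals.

Dec 19 2020, Feb 19 2021

The day-of-month is always 19 (61, 62, 60, 61, 61, 61 days between events).
So this recurs on the 19th of every 2 months.
Next: December 2020 → Dec 19 2020.
February 2021: Feb 19 2021.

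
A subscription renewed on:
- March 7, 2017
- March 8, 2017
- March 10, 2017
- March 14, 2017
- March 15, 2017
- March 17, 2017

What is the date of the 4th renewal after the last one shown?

Gaps: 1, 2, 4, 1, 2 days — not constant, but cyclic with period 3.
The events fall on every Tuesday, Wednesday and Friday.
The following Tuesday is March 21, 2017.
Next Wednesday: March 22, 2017.
The following Friday is March 24, 2017.
Next Tuesday: March 28, 2017.

March 28, 2017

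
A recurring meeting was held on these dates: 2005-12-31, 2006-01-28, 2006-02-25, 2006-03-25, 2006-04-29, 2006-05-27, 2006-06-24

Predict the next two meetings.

2006-07-29, 2006-08-26

Every date is a Saturday; gaps 28, 28, 28, 35, 28, 28 days.
Each is the last Saturday of its month (at least one falls on the 29th or later, ruling out '4th Saturday').
Last Saturday of July 2006: 2006-07-29.
Last Saturday of August 2006: 2006-08-26.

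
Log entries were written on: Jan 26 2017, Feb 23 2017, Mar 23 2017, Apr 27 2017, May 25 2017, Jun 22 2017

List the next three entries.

Jul 27 2017, Aug 24 2017, Sep 28 2017

These are Thursdays at 28- or 35-day spacing (28, 28, 35, 28, 28).
The pattern: 4th Thursday of the month.
July 2017 — 4th Thursday is Jul 27 2017.
4th Thursday of August 2017: Aug 24 2017.
4th Thursday of September 2017: Sep 28 2017.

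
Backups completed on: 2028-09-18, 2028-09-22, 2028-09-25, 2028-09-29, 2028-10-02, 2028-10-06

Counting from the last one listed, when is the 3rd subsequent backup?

Gaps: 4, 3, 4, 3, 4 days — not constant, but cyclic with period 2.
The events fall on every Monday and Friday.
Next Monday: 2028-10-09.
The following Friday is 2028-10-13.
The following Monday is 2028-10-16.

2028-10-16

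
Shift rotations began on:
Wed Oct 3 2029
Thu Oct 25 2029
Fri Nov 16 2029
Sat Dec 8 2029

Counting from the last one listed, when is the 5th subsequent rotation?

The spacing is 22, 22, 22 days — always 22 days.
Sat Dec 8 2029 + 22 days = Sun Dec 30 2029.
Sun Dec 30 2029 + 22 days = Mon Jan 21 2030.
Mon Jan 21 2030 + 22 days = Tue Feb 12 2030.
Tue Feb 12 2030 + 22 days = Wed Mar 6 2030.
Wed Mar 6 2030 + 22 days = Thu Mar 28 2030.

Thu Mar 28 2030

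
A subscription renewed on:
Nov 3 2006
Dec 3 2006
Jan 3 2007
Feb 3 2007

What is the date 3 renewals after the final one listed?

May 3 2007

Each date is the 3rd; the gaps (30, 31, 31) track the month lengths.
The rule is the 3rd of each month.
Next: March 2007 → Mar 3 2007.
Next: April 2007 → Apr 3 2007.
Next: May 2007 → May 3 2007.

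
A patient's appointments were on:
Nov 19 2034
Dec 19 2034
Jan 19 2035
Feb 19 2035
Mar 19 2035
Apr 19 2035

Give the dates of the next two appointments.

May 19 2035, Jun 19 2035

The day-of-month is always 19 (30, 31, 31, 28, 31 days between events).
So this recurs on the 19th of each month.
Next: May 2035 → May 19 2035.
Next: June 2035 → Jun 19 2035.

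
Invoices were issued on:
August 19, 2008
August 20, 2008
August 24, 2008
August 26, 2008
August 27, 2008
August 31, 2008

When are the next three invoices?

September 2, 2008; September 3, 2008; September 7, 2008

The gap pattern 1, 4, 2, 1, 4 repeats every 3 events.
These are the Tuesdays, Wednesdays and Sundays of each week.
Next Tuesday: September 2, 2008.
The following Wednesday is September 3, 2008.
Next Sunday: September 7, 2008.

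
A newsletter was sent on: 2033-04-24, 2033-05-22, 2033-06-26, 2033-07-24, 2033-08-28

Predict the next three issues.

Gaps: 28, 35, 28, 35 days — a mix of 28 and 35. Every date is a Sunday.
Each is the 4th Sunday of its month.
4th Sunday of September 2033: 2033-09-25.
October 2033 — 4th Sunday is 2033-10-23.
November 2033 — 4th Sunday is 2033-11-27.

2033-09-25, 2033-10-23, 2033-11-27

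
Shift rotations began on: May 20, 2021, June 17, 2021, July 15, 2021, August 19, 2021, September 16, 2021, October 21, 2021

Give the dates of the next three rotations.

November 18, 2021; December 16, 2021; January 20, 2022

These are Thursdays at 28- or 35-day spacing (28, 28, 35, 28, 35).
The pattern: 3rd Thursday of the month.
3rd Thursday of November 2021: November 18, 2021.
December 2021 — 3rd Thursday is December 16, 2021.
3rd Thursday of January 2022: January 20, 2022.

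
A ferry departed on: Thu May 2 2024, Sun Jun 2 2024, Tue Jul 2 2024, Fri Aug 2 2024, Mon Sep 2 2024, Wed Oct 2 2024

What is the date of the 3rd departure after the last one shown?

Thu Jan 2 2025

Gaps: 31, 30, 31, 31, 30 days — not constant. Every event is on the 2nd of the month.
Pattern: the 2nd of each month.
November 2024: Sat Nov 2 2024.
December 2024: Mon Dec 2 2024.
January 2025: Thu Jan 2 2025.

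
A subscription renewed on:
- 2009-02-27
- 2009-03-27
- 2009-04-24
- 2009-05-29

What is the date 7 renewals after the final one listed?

2009-12-25

All Fridays; the gaps (28, 28, 35) vary with month length.
This is the last Friday of each month.
June 2009 ends with Friday 2009-06-26.
July 2009 ends with Friday 2009-07-31.
Last Friday of August 2009: 2009-08-28.
September 2009 ends with Friday 2009-09-25.
Last Friday of October 2009: 2009-10-30.
Last Friday of November 2009: 2009-11-27.
December 2009 ends with Friday 2009-12-25.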